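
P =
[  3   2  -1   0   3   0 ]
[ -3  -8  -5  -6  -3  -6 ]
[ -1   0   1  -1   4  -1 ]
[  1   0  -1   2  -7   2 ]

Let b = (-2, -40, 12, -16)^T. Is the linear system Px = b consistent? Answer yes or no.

Row reduce the augmented matrix [P | b].
R2 ← R2 + R1: [0, -6, -6, -6, 0, -6, -42]
R3 ← R3 + (1/3)·R1: [0, 2/3, 2/3, -1, 5, -1, 34/3]
R4 ← R4 − (1/3)·R1: [0, -2/3, -2/3, 2, -8, 2, -46/3]
R3 ← R3 + (1/9)·R2: [0, 0, 0, -5/3, 5, -5/3, 20/3]
R4 ← R4 − (1/9)·R2: [0, 0, 0, 8/3, -8, 8/3, -32/3]
R4 ← R4 + (8/5)·R3: [0, 0, 0, 0, 0, 0, 0]
The echelon form has 3 nonzero rows, and every pivot lies in the first 6 columns, so rank(P) = rank([P|b]) = 3.
The system is consistent.

yes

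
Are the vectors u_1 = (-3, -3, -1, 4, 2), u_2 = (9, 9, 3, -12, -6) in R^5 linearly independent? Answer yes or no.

Form the matrix with these vectors as rows and row reduce.
R2 ← R2 + (3)·R1: [0, 0, 0, 0, 0]
1 nonzero row, so the 2 vectors span a space of dimension 1.
Since 1 < 2, the vectors are linearly dependent.

no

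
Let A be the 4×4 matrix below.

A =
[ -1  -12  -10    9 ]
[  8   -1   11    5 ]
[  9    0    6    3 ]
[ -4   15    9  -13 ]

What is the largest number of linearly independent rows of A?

3

Row reduce to echelon form.
R2 ← R2 + (8)·R1: [0, -97, -69, 77]
R3 ← R3 + (9)·R1: [0, -108, -84, 84]
R4 ← R4 − (4)·R1: [0, 63, 49, -49]
R3 ← R3 − (108/97)·R2: [0, 0, -696/97, -168/97]
R4 ← R4 + (63/97)·R2: [0, 0, 406/97, 98/97]
R4 ← R4 + (7/12)·R3: [0, 0, 0, 0]
Echelon form has 3 nonzero rows, so rank(A) = 3.
The rank gives the maximum number of linearly independent rows: 3.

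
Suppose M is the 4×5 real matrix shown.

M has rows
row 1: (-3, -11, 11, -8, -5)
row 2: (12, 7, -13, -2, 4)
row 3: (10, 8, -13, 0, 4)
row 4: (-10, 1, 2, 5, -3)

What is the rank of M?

Row reduce to echelon form.
R2 ← R2 + (4)·R1: [0, -37, 31, -34, -16]
R3 ← R3 + (10/3)·R1: [0, -86/3, 71/3, -80/3, -38/3]
R4 ← R4 − (10/3)·R1: [0, 113/3, -104/3, 95/3, 41/3]
R3 ← R3 − (86/111)·R2: [0, 0, -13/37, -12/37, -10/37]
R4 ← R4 + (113/111)·R2: [0, 0, -115/37, -109/37, -97/37]
R4 ← R4 − (115/13)·R3: [0, 0, 0, -1/13, -3/13]
Echelon form has 4 nonzero rows, so rank(M) = 4.

4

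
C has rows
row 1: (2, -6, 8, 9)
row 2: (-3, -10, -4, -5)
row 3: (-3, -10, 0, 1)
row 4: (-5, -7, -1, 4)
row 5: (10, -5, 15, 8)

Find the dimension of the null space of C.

Row reduce to echelon form.
R2 ← R2 + (3/2)·R1: [0, -19, 8, 17/2]
R3 ← R3 + (3/2)·R1: [0, -19, 12, 29/2]
R4 ← R4 + (5/2)·R1: [0, -22, 19, 53/2]
R5 ← R5 − (5)·R1: [0, 25, -25, -37]
R3 ← R3 − R2: [0, 0, 4, 6]
R4 ← R4 − (22/19)·R2: [0, 0, 185/19, 633/38]
R5 ← R5 + (25/19)·R2: [0, 0, -275/19, -981/38]
R4 ← R4 − (185/76)·R3: [0, 0, 0, 39/19]
R5 ← R5 + (275/76)·R3: [0, 0, 0, -78/19]
R5 ← R5 + (2)·R4: [0, 0, 0, 0]
4 nonzero rows, so rank(C) = 4.
C has 4 columns; by rank–nullity, nullity = 4 − 4 = 0.

0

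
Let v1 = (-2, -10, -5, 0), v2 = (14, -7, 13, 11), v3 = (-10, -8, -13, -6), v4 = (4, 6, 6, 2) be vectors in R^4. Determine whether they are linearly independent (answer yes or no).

Form the matrix with these vectors as rows and row reduce.
R2 ← R2 + (7)·R1: [0, -77, -22, 11]
R3 ← R3 − (5)·R1: [0, 42, 12, -6]
R4 ← R4 + (2)·R1: [0, -14, -4, 2]
R3 ← R3 + (6/11)·R2: [0, 0, 0, 0]
R4 ← R4 − (2/11)·R2: [0, 0, 0, 0]
2 nonzero rows, so the 4 vectors span a space of dimension 2.
Since 2 < 4, the vectors are linearly dependent.

no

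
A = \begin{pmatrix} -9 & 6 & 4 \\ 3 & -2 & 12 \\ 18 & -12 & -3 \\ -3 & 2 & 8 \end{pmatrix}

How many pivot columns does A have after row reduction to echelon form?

2

Row reduce to echelon form.
R2 ← R2 + (1/3)·R1: [0, 0, 40/3]
R3 ← R3 + (2)·R1: [0, 0, 5]
R4 ← R4 − (1/3)·R1: [0, 0, 20/3]
R3 ← R3 − (3/8)·R2: [0, 0, 0]
R4 ← R4 − (1/2)·R2: [0, 0, 0]
Echelon form has 2 nonzero rows, so rank(A) = 2.
Each nonzero row contributes one pivot column: 2 pivot columns.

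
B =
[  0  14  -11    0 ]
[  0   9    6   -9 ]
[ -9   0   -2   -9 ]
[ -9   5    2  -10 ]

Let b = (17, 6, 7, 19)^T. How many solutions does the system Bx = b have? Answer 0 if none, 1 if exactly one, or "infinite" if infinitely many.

Row reduce the augmented matrix [B | b].
Swap R1 ↔ R3
R4 ← R4 − R1: [0, 5, 4, -1, 12]
R3 ← R3 − (14/9)·R2: [0, 0, -61/3, 14, 23/3]
R4 ← R4 − (5/9)·R2: [0, 0, 2/3, 4, 26/3]
R4 ← R4 + (2/61)·R3: [0, 0, 0, 272/61, 544/61]
The echelon form has 4 nonzero rows, and every pivot lies in the first 4 columns, so rank(B) = rank([B|b]) = 4.
The system is consistent.
rank = 4 = number of unknowns, so the solution is unique.

1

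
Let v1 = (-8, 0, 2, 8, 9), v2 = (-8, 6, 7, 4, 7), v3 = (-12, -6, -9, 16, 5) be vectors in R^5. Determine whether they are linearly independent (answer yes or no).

Form the matrix with these vectors as rows and row reduce.
R2 ← R2 − R1: [0, 6, 5, -4, -2]
R3 ← R3 − (3/2)·R1: [0, -6, -12, 4, -17/2]
R3 ← R3 + R2: [0, 0, -7, 0, -21/2]
3 nonzero rows, so the 3 vectors span a space of dimension 3.
Since 3 = 3, the vectors are linearly independent.

yes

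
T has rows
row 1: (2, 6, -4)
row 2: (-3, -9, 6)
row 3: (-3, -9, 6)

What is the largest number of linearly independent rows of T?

1

Row reduce to echelon form.
R2 ← R2 + (3/2)·R1: [0, 0, 0]
R3 ← R3 + (3/2)·R1: [0, 0, 0]
Echelon form has 1 nonzero row, so rank(T) = 1.
The rank gives the maximum number of linearly independent rows: 1.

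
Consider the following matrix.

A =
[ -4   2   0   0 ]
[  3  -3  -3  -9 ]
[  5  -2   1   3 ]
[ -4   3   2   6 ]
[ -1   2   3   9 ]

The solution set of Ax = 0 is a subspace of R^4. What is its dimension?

Row reduce to echelon form.
R2 ← R2 + (3/4)·R1: [0, -3/2, -3, -9]
R3 ← R3 + (5/4)·R1: [0, 1/2, 1, 3]
R4 ← R4 − R1: [0, 1, 2, 6]
R5 ← R5 − (1/4)·R1: [0, 3/2, 3, 9]
R3 ← R3 + (1/3)·R2: [0, 0, 0, 0]
R4 ← R4 + (2/3)·R2: [0, 0, 0, 0]
R5 ← R5 + R2: [0, 0, 0, 0]
2 nonzero rows, so rank(A) = 2.
A has 4 columns; by rank–nullity, nullity = 4 − 2 = 2.

2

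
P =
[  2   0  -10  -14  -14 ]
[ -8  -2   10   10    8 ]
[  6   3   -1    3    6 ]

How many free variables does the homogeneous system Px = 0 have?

2

Row reduce to echelon form.
R2 ← R2 + (4)·R1: [0, -2, -30, -46, -48]
R3 ← R3 − (3)·R1: [0, 3, 29, 45, 48]
R3 ← R3 + (3/2)·R2: [0, 0, -16, -24, -24]
3 nonzero rows, so rank(P) = 3.
P has 5 columns; by rank–nullity, nullity = 5 − 3 = 2.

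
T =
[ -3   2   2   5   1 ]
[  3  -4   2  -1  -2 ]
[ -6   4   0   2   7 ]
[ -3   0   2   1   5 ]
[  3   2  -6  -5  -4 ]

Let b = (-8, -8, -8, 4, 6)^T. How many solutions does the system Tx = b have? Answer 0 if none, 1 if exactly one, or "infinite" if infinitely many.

Row reduce the augmented matrix [T | b].
R2 ← R2 + R1: [0, -2, 4, 4, -1, -16]
R3 ← R3 − (2)·R1: [0, 0, -4, -8, 5, 8]
R4 ← R4 − R1: [0, -2, 0, -4, 4, 12]
R5 ← R5 + R1: [0, 4, -4, 0, -3, -2]
R4 ← R4 − R2: [0, 0, -4, -8, 5, 28]
R5 ← R5 + (2)·R2: [0, 0, 4, 8, -5, -34]
R4 ← R4 − R3: [0, 0, 0, 0, 0, 20]
R5 ← R5 + R3: [0, 0, 0, 0, 0, -26]
R5 ← R5 + (13/10)·R4: [0, 0, 0, 0, 0, 0]
The echelon form has 4 nonzero rows; the last pivot sits in the augmented column, so rank(T) = 3 but rank([T|b]) = 4.
Since the ranks differ, the system is inconsistent.
It has no solutions.

0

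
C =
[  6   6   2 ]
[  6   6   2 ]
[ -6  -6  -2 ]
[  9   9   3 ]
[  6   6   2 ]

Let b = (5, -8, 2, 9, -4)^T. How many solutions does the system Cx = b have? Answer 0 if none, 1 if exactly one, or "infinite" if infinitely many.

0

Row reduce the augmented matrix [C | b].
R2 ← R2 − R1: [0, 0, 0, -13]
R3 ← R3 + R1: [0, 0, 0, 7]
R4 ← R4 − (3/2)·R1: [0, 0, 0, 3/2]
R5 ← R5 − R1: [0, 0, 0, -9]
R3 ← R3 + (7/13)·R2: [0, 0, 0, 0]
R4 ← R4 + (3/26)·R2: [0, 0, 0, 0]
R5 ← R5 − (9/13)·R2: [0, 0, 0, 0]
The echelon form has 2 nonzero rows; the last pivot sits in the augmented column, so rank(C) = 1 but rank([C|b]) = 2.
Since the ranks differ, the system is inconsistent.
It has no solutions.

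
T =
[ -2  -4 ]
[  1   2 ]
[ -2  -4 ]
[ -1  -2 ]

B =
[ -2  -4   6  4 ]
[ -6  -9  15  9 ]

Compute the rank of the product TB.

First compute TB:
[[ 28,  44, -72, -44],
 [-14, -22,  36,  22],
 [ 28,  44, -72, -44],
 [ 14,  22, -36, -22]]
Now row reduce the product.
R2 ← R2 + (1/2)·R1: [0, 0, 0, 0]
R3 ← R3 − R1: [0, 0, 0, 0]
R4 ← R4 − (1/2)·R1: [0, 0, 0, 0]
1 nonzero row, so rank(TB) = 1.

1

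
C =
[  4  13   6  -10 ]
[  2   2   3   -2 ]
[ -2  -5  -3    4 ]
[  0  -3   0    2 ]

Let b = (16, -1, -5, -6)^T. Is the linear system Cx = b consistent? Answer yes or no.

yes

Row reduce the augmented matrix [C | b].
R2 ← R2 − (1/2)·R1: [0, -9/2, 0, 3, -9]
R3 ← R3 + (1/2)·R1: [0, 3/2, 0, -1, 3]
R3 ← R3 + (1/3)·R2: [0, 0, 0, 0, 0]
R4 ← R4 − (2/3)·R2: [0, 0, 0, 0, 0]
The echelon form has 2 nonzero rows, and every pivot lies in the first 4 columns, so rank(C) = rank([C|b]) = 2.
The system is consistent.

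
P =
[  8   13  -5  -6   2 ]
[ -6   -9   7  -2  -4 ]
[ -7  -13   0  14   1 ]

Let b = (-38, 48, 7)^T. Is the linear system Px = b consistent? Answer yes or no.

yes

Row reduce the augmented matrix [P | b].
R2 ← R2 + (3/4)·R1: [0, 3/4, 13/4, -13/2, -5/2, 39/2]
R3 ← R3 + (7/8)·R1: [0, -13/8, -35/8, 35/4, 11/4, -105/4]
R3 ← R3 + (13/6)·R2: [0, 0, 8/3, -16/3, -8/3, 16]
The echelon form has 3 nonzero rows, and every pivot lies in the first 5 columns, so rank(P) = rank([P|b]) = 3.
The system is consistent.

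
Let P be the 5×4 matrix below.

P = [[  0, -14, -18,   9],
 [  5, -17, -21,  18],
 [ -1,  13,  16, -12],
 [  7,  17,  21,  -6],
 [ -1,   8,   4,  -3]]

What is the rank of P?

4

Row reduce to echelon form.
Swap R1 ↔ R2
R3 ← R3 + (1/5)·R1: [0, 48/5, 59/5, -42/5]
R4 ← R4 − (7/5)·R1: [0, 204/5, 252/5, -156/5]
R5 ← R5 + (1/5)·R1: [0, 23/5, -1/5, 3/5]
R3 ← R3 + (24/35)·R2: [0, 0, -19/35, -78/35]
R4 ← R4 + (102/35)·R2: [0, 0, -72/35, -174/35]
R5 ← R5 + (23/70)·R2: [0, 0, -214/35, 249/70]
R4 ← R4 − (72/19)·R3: [0, 0, 0, 66/19]
R5 ← R5 − (214/19)·R3: [0, 0, 0, 1089/38]
R5 ← R5 − (33/4)·R4: [0, 0, 0, 0]
Echelon form has 4 nonzero rows, so rank(P) = 4.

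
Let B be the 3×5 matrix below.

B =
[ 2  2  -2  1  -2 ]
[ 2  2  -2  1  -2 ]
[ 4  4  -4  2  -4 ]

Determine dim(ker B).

Row reduce to echelon form.
R2 ← R2 − R1: [0, 0, 0, 0, 0]
R3 ← R3 − (2)·R1: [0, 0, 0, 0, 0]
1 nonzero row, so rank(B) = 1.
B has 5 columns; by rank–nullity, nullity = 5 − 1 = 4.

4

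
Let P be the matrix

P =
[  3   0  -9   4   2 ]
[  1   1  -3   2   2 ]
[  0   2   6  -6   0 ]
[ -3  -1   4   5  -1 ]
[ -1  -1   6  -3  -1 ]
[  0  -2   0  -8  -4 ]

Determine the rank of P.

5

Row reduce to echelon form.
R2 ← R2 − (1/3)·R1: [0, 1, 0, 2/3, 4/3]
R4 ← R4 + R1: [0, -1, -5, 9, 1]
R5 ← R5 + (1/3)·R1: [0, -1, 3, -5/3, -1/3]
R3 ← R3 − (2)·R2: [0, 0, 6, -22/3, -8/3]
R4 ← R4 + R2: [0, 0, -5, 29/3, 7/3]
R5 ← R5 + R2: [0, 0, 3, -1, 1]
R6 ← R6 + (2)·R2: [0, 0, 0, -20/3, -4/3]
R4 ← R4 + (5/6)·R3: [0, 0, 0, 32/9, 1/9]
R5 ← R5 − (1/2)·R3: [0, 0, 0, 8/3, 7/3]
R5 ← R5 − (3/4)·R4: [0, 0, 0, 0, 9/4]
R6 ← R6 + (15/8)·R4: [0, 0, 0, 0, -9/8]
R6 ← R6 + (1/2)·R5: [0, 0, 0, 0, 0]
Echelon form has 5 nonzero rows, so rank(P) = 5.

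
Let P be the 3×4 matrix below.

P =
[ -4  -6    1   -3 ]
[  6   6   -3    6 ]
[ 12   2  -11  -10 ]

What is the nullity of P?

Row reduce to echelon form.
R2 ← R2 + (3/2)·R1: [0, -3, -3/2, 3/2]
R3 ← R3 + (3)·R1: [0, -16, -8, -19]
R3 ← R3 − (16/3)·R2: [0, 0, 0, -27]
3 nonzero rows, so rank(P) = 3.
P has 4 columns; by rank–nullity, nullity = 4 − 3 = 1.

1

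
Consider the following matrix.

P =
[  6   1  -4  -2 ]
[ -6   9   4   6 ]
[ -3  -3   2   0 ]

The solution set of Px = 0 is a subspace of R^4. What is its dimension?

Row reduce to echelon form.
R2 ← R2 + R1: [0, 10, 0, 4]
R3 ← R3 + (1/2)·R1: [0, -5/2, 0, -1]
R3 ← R3 + (1/4)·R2: [0, 0, 0, 0]
2 nonzero rows, so rank(P) = 2.
P has 4 columns; by rank–nullity, nullity = 4 − 2 = 2.

2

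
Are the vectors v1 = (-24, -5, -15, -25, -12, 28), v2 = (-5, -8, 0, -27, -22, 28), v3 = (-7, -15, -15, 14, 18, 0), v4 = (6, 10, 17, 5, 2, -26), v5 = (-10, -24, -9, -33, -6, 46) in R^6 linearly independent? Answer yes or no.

yes

Form the matrix with these vectors as rows and row reduce.
R2 ← R2 − (5/24)·R1: [0, -167/24, 25/8, -523/24, -39/2, 133/6]
R3 ← R3 − (7/24)·R1: [0, -325/24, -85/8, 511/24, 43/2, -49/6]
R4 ← R4 + (1/4)·R1: [0, 35/4, 53/4, -5/4, -1, -19]
R5 ← R5 − (5/12)·R1: [0, -263/12, -11/4, -271/12, -1, 103/3]
R3 ← R3 − (325/167)·R2: [0, 0, -2790/167, 10638/167, 9928/167, -8568/167]
R4 ← R4 + (210/167)·R2: [0, 0, 2869/167, -4785/167, -4262/167, 1482/167]
R5 ← R5 − (526/167)·R2: [0, 0, -2103/167, 7691/167, 10090/167, -5926/167]
R4 ← R4 + (2869/2790)·R3: [0, 0, 0, 5712/155, 49678/1395, -6802/155]
R5 ← R5 − (701/930)·R3: [0, 0, 0, -304/155, 7258/465, 494/155]
R5 ← R5 + (19/357)·R4: [0, 0, 0, 0, 56240/3213, 304/357]
5 nonzero rows, so the 5 vectors span a space of dimension 5.
Since 5 = 5, the vectors are linearly independent.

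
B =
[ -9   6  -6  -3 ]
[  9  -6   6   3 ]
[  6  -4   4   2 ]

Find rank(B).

Row reduce to echelon form.
R2 ← R2 + R1: [0, 0, 0, 0]
R3 ← R3 + (2/3)·R1: [0, 0, 0, 0]
Echelon form has 1 nonzero row, so rank(B) = 1.

1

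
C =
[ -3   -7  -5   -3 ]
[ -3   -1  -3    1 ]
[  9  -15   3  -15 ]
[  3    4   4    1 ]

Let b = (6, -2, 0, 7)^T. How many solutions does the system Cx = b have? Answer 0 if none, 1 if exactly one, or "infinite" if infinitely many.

0

Row reduce the augmented matrix [C | b].
R2 ← R2 − R1: [0, 6, 2, 4, -8]
R3 ← R3 + (3)·R1: [0, -36, -12, -24, 18]
R4 ← R4 + R1: [0, -3, -1, -2, 13]
R3 ← R3 + (6)·R2: [0, 0, 0, 0, -30]
R4 ← R4 + (1/2)·R2: [0, 0, 0, 0, 9]
R4 ← R4 + (3/10)·R3: [0, 0, 0, 0, 0]
The echelon form has 3 nonzero rows; the last pivot sits in the augmented column, so rank(C) = 2 but rank([C|b]) = 3.
Since the ranks differ, the system is inconsistent.
It has no solutions.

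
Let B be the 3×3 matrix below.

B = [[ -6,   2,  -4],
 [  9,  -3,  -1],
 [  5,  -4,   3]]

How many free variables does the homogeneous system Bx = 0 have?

0

Row reduce to echelon form.
R2 ← R2 + (3/2)·R1: [0, 0, -7]
R3 ← R3 + (5/6)·R1: [0, -7/3, -1/3]
Swap R2 ↔ R3
3 nonzero rows, so rank(B) = 3.
B has 3 columns; by rank–nullity, nullity = 3 − 3 = 0.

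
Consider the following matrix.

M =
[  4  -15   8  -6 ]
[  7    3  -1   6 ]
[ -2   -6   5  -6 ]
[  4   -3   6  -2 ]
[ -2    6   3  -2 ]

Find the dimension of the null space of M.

1

Row reduce to echelon form.
R2 ← R2 − (7/4)·R1: [0, 117/4, -15, 33/2]
R3 ← R3 + (1/2)·R1: [0, -27/2, 9, -9]
R4 ← R4 − R1: [0, 12, -2, 4]
R5 ← R5 + (1/2)·R1: [0, -3/2, 7, -5]
R3 ← R3 + (6/13)·R2: [0, 0, 27/13, -18/13]
R4 ← R4 − (16/39)·R2: [0, 0, 54/13, -36/13]
R5 ← R5 + (2/39)·R2: [0, 0, 81/13, -54/13]
R4 ← R4 − (2)·R3: [0, 0, 0, 0]
R5 ← R5 − (3)·R3: [0, 0, 0, 0]
3 nonzero rows, so rank(M) = 3.
M has 4 columns; by rank–nullity, nullity = 4 − 3 = 1.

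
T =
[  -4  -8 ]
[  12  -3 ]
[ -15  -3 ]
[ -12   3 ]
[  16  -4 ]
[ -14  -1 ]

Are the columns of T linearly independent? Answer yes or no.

yes

Row reduce T to echelon form.
R2 ← R2 + (3)·R1: [0, -27]
R3 ← R3 − (15/4)·R1: [0, 27]
R4 ← R4 − (3)·R1: [0, 27]
R5 ← R5 + (4)·R1: [0, -36]
R6 ← R6 − (7/2)·R1: [0, 27]
R3 ← R3 + R2: [0, 0]
R4 ← R4 + R2: [0, 0]
R5 ← R5 − (4/3)·R2: [0, 0]
R6 ← R6 + R2: [0, 0]
2 pivots among 2 columns.
Every column is a pivot column, so the columns are linearly independent.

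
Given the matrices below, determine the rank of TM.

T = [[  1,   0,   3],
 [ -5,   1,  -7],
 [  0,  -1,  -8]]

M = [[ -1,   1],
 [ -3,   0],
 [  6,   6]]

First compute TM:
[[ 17,  19],
 [-40, -47],
 [-45, -48]]
Now row reduce the product.
R2 ← R2 + (40/17)·R1: [0, -39/17]
R3 ← R3 + (45/17)·R1: [0, 39/17]
R3 ← R3 + R2: [0, 0]
2 nonzero rows, so rank(TM) = 2.

2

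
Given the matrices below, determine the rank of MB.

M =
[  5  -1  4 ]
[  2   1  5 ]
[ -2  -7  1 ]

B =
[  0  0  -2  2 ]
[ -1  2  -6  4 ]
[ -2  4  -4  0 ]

2

First compute MB:
[[ -7,  14, -20,   6],
 [-11,  22, -30,   8],
 [  5, -10,  42, -32]]
Now row reduce the product.
R2 ← R2 − (11/7)·R1: [0, 0, 10/7, -10/7]
R3 ← R3 + (5/7)·R1: [0, 0, 194/7, -194/7]
R3 ← R3 − (97/5)·R2: [0, 0, 0, 0]
2 nonzero rows, so rank(MB) = 2.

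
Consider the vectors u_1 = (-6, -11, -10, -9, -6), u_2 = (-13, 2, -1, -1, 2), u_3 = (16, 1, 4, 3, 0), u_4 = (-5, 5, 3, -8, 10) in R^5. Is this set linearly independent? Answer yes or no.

no

Form the matrix with these vectors as rows and row reduce.
R2 ← R2 − (13/6)·R1: [0, 155/6, 62/3, 37/2, 15]
R3 ← R3 + (8/3)·R1: [0, -85/3, -68/3, -21, -16]
R4 ← R4 − (5/6)·R1: [0, 85/6, 34/3, -1/2, 15]
R3 ← R3 + (34/31)·R2: [0, 0, 0, -22/31, 14/31]
R4 ← R4 − (17/31)·R2: [0, 0, 0, -330/31, 210/31]
R4 ← R4 − (15)·R3: [0, 0, 0, 0, 0]
3 nonzero rows, so the 4 vectors span a space of dimension 3.
Since 3 < 4, the vectors are linearly dependent.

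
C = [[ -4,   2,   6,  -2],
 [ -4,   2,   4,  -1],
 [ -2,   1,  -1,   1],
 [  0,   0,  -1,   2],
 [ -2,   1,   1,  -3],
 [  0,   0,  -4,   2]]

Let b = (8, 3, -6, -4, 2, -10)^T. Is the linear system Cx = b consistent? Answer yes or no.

Row reduce the augmented matrix [C | b].
R2 ← R2 − R1: [0, 0, -2, 1, -5]
R3 ← R3 − (1/2)·R1: [0, 0, -4, 2, -10]
R5 ← R5 − (1/2)·R1: [0, 0, -2, -2, -2]
R3 ← R3 − (2)·R2: [0, 0, 0, 0, 0]
R4 ← R4 − (1/2)·R2: [0, 0, 0, 3/2, -3/2]
R5 ← R5 − R2: [0, 0, 0, -3, 3]
R6 ← R6 − (2)·R2: [0, 0, 0, 0, 0]
Swap R3 ↔ R4
R5 ← R5 + (2)·R3: [0, 0, 0, 0, 0]
The echelon form has 3 nonzero rows, and every pivot lies in the first 4 columns, so rank(C) = rank([C|b]) = 3.
The system is consistent.

yes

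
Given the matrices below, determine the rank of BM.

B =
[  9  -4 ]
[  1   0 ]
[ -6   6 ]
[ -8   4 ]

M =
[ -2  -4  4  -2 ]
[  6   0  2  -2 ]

First compute BM:
[[-42, -36,  28, -10],
 [ -2,  -4,   4,  -2],
 [ 48,  24, -12,   0],
 [ 40,  32, -24,   8]]
Now row reduce the product.
R2 ← R2 − (1/21)·R1: [0, -16/7, 8/3, -32/21]
R3 ← R3 + (8/7)·R1: [0, -120/7, 20, -80/7]
R4 ← R4 + (20/21)·R1: [0, -16/7, 8/3, -32/21]
R3 ← R3 − (15/2)·R2: [0, 0, 0, 0]
R4 ← R4 − R2: [0, 0, 0, 0]
2 nonzero rows, so rank(BM) = 2.

2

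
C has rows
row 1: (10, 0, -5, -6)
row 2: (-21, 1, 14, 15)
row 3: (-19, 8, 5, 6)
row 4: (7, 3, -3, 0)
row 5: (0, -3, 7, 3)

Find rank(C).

Row reduce to echelon form.
R2 ← R2 + (21/10)·R1: [0, 1, 7/2, 12/5]
R3 ← R3 + (19/10)·R1: [0, 8, -9/2, -27/5]
R4 ← R4 − (7/10)·R1: [0, 3, 1/2, 21/5]
R3 ← R3 − (8)·R2: [0, 0, -65/2, -123/5]
R4 ← R4 − (3)·R2: [0, 0, -10, -3]
R5 ← R5 + (3)·R2: [0, 0, 35/2, 51/5]
R4 ← R4 − (4/13)·R3: [0, 0, 0, 297/65]
R5 ← R5 + (7/13)·R3: [0, 0, 0, -198/65]
R5 ← R5 + (2/3)·R4: [0, 0, 0, 0]
Echelon form has 4 nonzero rows, so rank(C) = 4.

4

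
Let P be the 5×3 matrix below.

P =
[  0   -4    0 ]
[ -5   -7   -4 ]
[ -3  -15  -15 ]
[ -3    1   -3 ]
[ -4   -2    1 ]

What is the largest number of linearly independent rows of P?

3

Row reduce to echelon form.
Swap R1 ↔ R2
R3 ← R3 − (3/5)·R1: [0, -54/5, -63/5]
R4 ← R4 − (3/5)·R1: [0, 26/5, -3/5]
R5 ← R5 − (4/5)·R1: [0, 18/5, 21/5]
R3 ← R3 − (27/10)·R2: [0, 0, -63/5]
R4 ← R4 + (13/10)·R2: [0, 0, -3/5]
R5 ← R5 + (9/10)·R2: [0, 0, 21/5]
R4 ← R4 − (1/21)·R3: [0, 0, 0]
R5 ← R5 + (1/3)·R3: [0, 0, 0]
Echelon form has 3 nonzero rows, so rank(P) = 3.
The rank gives the maximum number of linearly independent rows: 3.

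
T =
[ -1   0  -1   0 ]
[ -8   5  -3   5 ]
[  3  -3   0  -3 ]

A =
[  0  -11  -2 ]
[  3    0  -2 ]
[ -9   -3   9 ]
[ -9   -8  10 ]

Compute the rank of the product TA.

First compute TA:
[[  9,  14,  -7],
 [ -3,  57,  29],
 [ 18,  -9, -30]]
Now row reduce the product.
R2 ← R2 + (1/3)·R1: [0, 185/3, 80/3]
R3 ← R3 − (2)·R1: [0, -37, -16]
R3 ← R3 + (3/5)·R2: [0, 0, 0]
2 nonzero rows, so rank(TA) = 2.

2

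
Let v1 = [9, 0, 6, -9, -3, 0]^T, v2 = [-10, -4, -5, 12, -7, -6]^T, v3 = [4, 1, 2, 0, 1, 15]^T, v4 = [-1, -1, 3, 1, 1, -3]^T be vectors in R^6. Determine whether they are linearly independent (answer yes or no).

Form the matrix with these vectors as rows and row reduce.
R2 ← R2 + (10/9)·R1: [0, -4, 5/3, 2, -31/3, -6]
R3 ← R3 − (4/9)·R1: [0, 1, -2/3, 4, 7/3, 15]
R4 ← R4 + (1/9)·R1: [0, -1, 11/3, 0, 2/3, -3]
R3 ← R3 + (1/4)·R2: [0, 0, -1/4, 9/2, -1/4, 27/2]
R4 ← R4 − (1/4)·R2: [0, 0, 13/4, -1/2, 13/4, -3/2]
R4 ← R4 + (13)·R3: [0, 0, 0, 58, 0, 174]
4 nonzero rows, so the 4 vectors span a space of dimension 4.
Since 4 = 4, the vectors are linearly independent.

yes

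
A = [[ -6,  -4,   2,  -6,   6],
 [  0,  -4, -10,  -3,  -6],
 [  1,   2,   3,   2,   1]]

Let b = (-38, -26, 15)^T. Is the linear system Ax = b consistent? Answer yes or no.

yes

Row reduce the augmented matrix [A | b].
R3 ← R3 + (1/6)·R1: [0, 4/3, 10/3, 1, 2, 26/3]
R3 ← R3 + (1/3)·R2: [0, 0, 0, 0, 0, 0]
The echelon form has 2 nonzero rows, and every pivot lies in the first 5 columns, so rank(A) = rank([A|b]) = 2.
The system is consistent.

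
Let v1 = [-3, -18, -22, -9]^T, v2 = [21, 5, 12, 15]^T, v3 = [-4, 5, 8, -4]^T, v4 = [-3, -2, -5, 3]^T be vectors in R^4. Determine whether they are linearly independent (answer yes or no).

yes

Form the matrix with these vectors as rows and row reduce.
R2 ← R2 + (7)·R1: [0, -121, -142, -48]
R3 ← R3 − (4/3)·R1: [0, 29, 112/3, 8]
R4 ← R4 − R1: [0, 16, 17, 12]
R3 ← R3 + (29/121)·R2: [0, 0, 1198/363, -424/121]
R4 ← R4 + (16/121)·R2: [0, 0, -215/121, 684/121]
R4 ← R4 + (645/1198)·R3: [0, 0, 0, 2256/599]
4 nonzero rows, so the 4 vectors span a space of dimension 4.
Since 4 = 4, the vectors are linearly independent.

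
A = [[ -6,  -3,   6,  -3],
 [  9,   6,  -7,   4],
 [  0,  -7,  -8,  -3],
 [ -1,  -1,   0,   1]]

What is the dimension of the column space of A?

3

Row reduce to echelon form.
R2 ← R2 + (3/2)·R1: [0, 3/2, 2, -1/2]
R4 ← R4 − (1/6)·R1: [0, -1/2, -1, 3/2]
R3 ← R3 + (14/3)·R2: [0, 0, 4/3, -16/3]
R4 ← R4 + (1/3)·R2: [0, 0, -1/3, 4/3]
R4 ← R4 + (1/4)·R3: [0, 0, 0, 0]
Echelon form has 3 nonzero rows, so rank(A) = 3.
The column space has dimension equal to the rank: 3.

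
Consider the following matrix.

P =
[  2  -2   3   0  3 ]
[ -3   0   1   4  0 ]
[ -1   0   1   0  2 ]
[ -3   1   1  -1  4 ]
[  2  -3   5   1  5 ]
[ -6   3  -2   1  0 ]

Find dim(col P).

3

Row reduce to echelon form.
R2 ← R2 + (3/2)·R1: [0, -3, 11/2, 4, 9/2]
R3 ← R3 + (1/2)·R1: [0, -1, 5/2, 0, 7/2]
R4 ← R4 + (3/2)·R1: [0, -2, 11/2, -1, 17/2]
R5 ← R5 − R1: [0, -1, 2, 1, 2]
R6 ← R6 + (3)·R1: [0, -3, 7, 1, 9]
R3 ← R3 − (1/3)·R2: [0, 0, 2/3, -4/3, 2]
R4 ← R4 − (2/3)·R2: [0, 0, 11/6, -11/3, 11/2]
R5 ← R5 − (1/3)·R2: [0, 0, 1/6, -1/3, 1/2]
R6 ← R6 − R2: [0, 0, 3/2, -3, 9/2]
R4 ← R4 − (11/4)·R3: [0, 0, 0, 0, 0]
R5 ← R5 − (1/4)·R3: [0, 0, 0, 0, 0]
R6 ← R6 − (9/4)·R3: [0, 0, 0, 0, 0]
Echelon form has 3 nonzero rows, so rank(P) = 3.
The column space has dimension equal to the rank: 3.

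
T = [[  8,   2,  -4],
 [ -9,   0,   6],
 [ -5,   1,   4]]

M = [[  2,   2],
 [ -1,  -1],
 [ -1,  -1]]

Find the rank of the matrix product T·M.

First compute TM:
[[ 18,  18],
 [-24, -24],
 [-15, -15]]
Now row reduce the product.
R2 ← R2 + (4/3)·R1: [0, 0]
R3 ← R3 + (5/6)·R1: [0, 0]
1 nonzero row, so rank(TM) = 1.

1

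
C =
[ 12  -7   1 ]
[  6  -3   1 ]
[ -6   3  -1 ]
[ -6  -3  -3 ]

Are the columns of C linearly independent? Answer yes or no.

yes

Row reduce C to echelon form.
R2 ← R2 − (1/2)·R1: [0, 1/2, 1/2]
R3 ← R3 + (1/2)·R1: [0, -1/2, -1/2]
R4 ← R4 + (1/2)·R1: [0, -13/2, -5/2]
R3 ← R3 + R2: [0, 0, 0]
R4 ← R4 + (13)·R2: [0, 0, 4]
Swap R3 ↔ R4
3 pivots among 3 columns.
Every column is a pivot column, so the columns are linearly independent.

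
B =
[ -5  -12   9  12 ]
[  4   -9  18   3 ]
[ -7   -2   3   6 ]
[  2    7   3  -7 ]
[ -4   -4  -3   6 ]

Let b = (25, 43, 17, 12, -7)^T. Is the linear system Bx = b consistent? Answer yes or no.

yes

Row reduce the augmented matrix [B | b].
R2 ← R2 + (4/5)·R1: [0, -93/5, 126/5, 63/5, 63]
R3 ← R3 − (7/5)·R1: [0, 74/5, -48/5, -54/5, -18]
R4 ← R4 + (2/5)·R1: [0, 11/5, 33/5, -11/5, 22]
R5 ← R5 − (4/5)·R1: [0, 28/5, -51/5, -18/5, -27]
R3 ← R3 + (74/93)·R2: [0, 0, 324/31, -24/31, 996/31]
R4 ← R4 + (11/93)·R2: [0, 0, 297/31, -22/31, 913/31]
R5 ← R5 + (28/93)·R2: [0, 0, -81/31, 6/31, -249/31]
R4 ← R4 − (11/12)·R3: [0, 0, 0, 0, 0]
R5 ← R5 + (1/4)·R3: [0, 0, 0, 0, 0]
The echelon form has 3 nonzero rows, and every pivot lies in the first 4 columns, so rank(B) = rank([B|b]) = 3.
The system is consistent.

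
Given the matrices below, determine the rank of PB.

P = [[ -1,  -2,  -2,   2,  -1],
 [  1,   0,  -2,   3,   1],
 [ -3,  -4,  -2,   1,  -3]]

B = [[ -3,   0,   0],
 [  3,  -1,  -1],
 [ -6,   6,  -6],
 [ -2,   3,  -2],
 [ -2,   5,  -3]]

First compute PB:
[[  7,  -9,  13],
 [  1,   2,   3],
 [ 13, -20,  23]]
Now row reduce the product.
R2 ← R2 − (1/7)·R1: [0, 23/7, 8/7]
R3 ← R3 − (13/7)·R1: [0, -23/7, -8/7]
R3 ← R3 + R2: [0, 0, 0]
2 nonzero rows, so rank(PB) = 2.

2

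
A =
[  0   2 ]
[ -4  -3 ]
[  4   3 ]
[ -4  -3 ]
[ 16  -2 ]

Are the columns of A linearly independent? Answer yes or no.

yes

Row reduce A to echelon form.
Swap R1 ↔ R2
R3 ← R3 + R1: [0, 0]
R4 ← R4 − R1: [0, 0]
R5 ← R5 + (4)·R1: [0, -14]
R5 ← R5 + (7)·R2: [0, 0]
2 pivots among 2 columns.
Every column is a pivot column, so the columns are linearly independent.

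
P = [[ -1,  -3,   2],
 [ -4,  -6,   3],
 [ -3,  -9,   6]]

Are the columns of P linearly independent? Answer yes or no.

Row reduce P to echelon form.
R2 ← R2 − (4)·R1: [0, 6, -5]
R3 ← R3 − (3)·R1: [0, 0, 0]
2 pivots among 3 columns.
Only 2 < 3 pivot columns, so the columns are linearly dependent.

no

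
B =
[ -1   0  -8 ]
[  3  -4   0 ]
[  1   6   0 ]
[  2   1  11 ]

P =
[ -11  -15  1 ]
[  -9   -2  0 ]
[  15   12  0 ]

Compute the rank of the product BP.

3

First compute BP:
[[-109, -81,  -1],
 [  3, -37,   3],
 [-65, -27,   1],
 [134, 100,   2]]
Now row reduce the product.
R2 ← R2 + (3/109)·R1: [0, -4276/109, 324/109]
R3 ← R3 − (65/109)·R1: [0, 2322/109, 174/109]
R4 ← R4 + (134/109)·R1: [0, 46/109, 84/109]
R3 ← R3 + (1161/2138)·R2: [0, 0, 3432/1069]
R4 ← R4 + (23/2138)·R2: [0, 0, 858/1069]
R4 ← R4 − (1/4)·R3: [0, 0, 0]
3 nonzero rows, so rank(BP) = 3.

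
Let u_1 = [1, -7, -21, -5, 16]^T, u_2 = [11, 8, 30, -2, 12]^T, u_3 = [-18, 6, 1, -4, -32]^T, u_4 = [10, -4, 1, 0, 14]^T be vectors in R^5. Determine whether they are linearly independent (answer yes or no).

yes

Form the matrix with these vectors as rows and row reduce.
R2 ← R2 − (11)·R1: [0, 85, 261, 53, -164]
R3 ← R3 + (18)·R1: [0, -120, -377, -94, 256]
R4 ← R4 − (10)·R1: [0, 66, 211, 50, -146]
R3 ← R3 + (24/17)·R2: [0, 0, -145/17, -326/17, 416/17]
R4 ← R4 − (66/85)·R2: [0, 0, 709/85, 752/85, -1586/85]
R4 ← R4 + (709/725)·R3: [0, 0, 0, -7182/725, 3822/725]
4 nonzero rows, so the 4 vectors span a space of dimension 4.
Since 4 = 4, the vectors are linearly independent.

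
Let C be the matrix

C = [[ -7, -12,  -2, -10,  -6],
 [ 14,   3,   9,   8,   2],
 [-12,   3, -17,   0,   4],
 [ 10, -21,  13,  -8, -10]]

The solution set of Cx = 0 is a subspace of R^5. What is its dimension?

2

Row reduce to echelon form.
R2 ← R2 + (2)·R1: [0, -21, 5, -12, -10]
R3 ← R3 − (12/7)·R1: [0, 165/7, -95/7, 120/7, 100/7]
R4 ← R4 + (10/7)·R1: [0, -267/7, 71/7, -156/7, -130/7]
R3 ← R3 + (55/49)·R2: [0, 0, -390/49, 180/49, 150/49]
R4 ← R4 − (89/49)·R2: [0, 0, 52/49, -24/49, -20/49]
R4 ← R4 + (2/15)·R3: [0, 0, 0, 0, 0]
3 nonzero rows, so rank(C) = 3.
C has 5 columns; by rank–nullity, nullity = 5 − 3 = 2.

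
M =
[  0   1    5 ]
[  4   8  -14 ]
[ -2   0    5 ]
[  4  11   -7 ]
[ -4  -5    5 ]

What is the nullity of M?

0

Row reduce to echelon form.
Swap R1 ↔ R2
R3 ← R3 + (1/2)·R1: [0, 4, -2]
R4 ← R4 − R1: [0, 3, 7]
R5 ← R5 + R1: [0, 3, -9]
R3 ← R3 − (4)·R2: [0, 0, -22]
R4 ← R4 − (3)·R2: [0, 0, -8]
R5 ← R5 − (3)·R2: [0, 0, -24]
R4 ← R4 − (4/11)·R3: [0, 0, 0]
R5 ← R5 − (12/11)·R3: [0, 0, 0]
3 nonzero rows, so rank(M) = 3.
M has 3 columns; by rank–nullity, nullity = 3 − 3 = 0.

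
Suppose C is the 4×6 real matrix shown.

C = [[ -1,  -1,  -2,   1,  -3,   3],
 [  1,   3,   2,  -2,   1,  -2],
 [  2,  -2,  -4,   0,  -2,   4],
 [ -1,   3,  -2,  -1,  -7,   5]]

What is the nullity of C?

Row reduce to echelon form.
R2 ← R2 + R1: [0, 2, 0, -1, -2, 1]
R3 ← R3 + (2)·R1: [0, -4, -8, 2, -8, 10]
R4 ← R4 − R1: [0, 4, 0, -2, -4, 2]
R3 ← R3 + (2)·R2: [0, 0, -8, 0, -12, 12]
R4 ← R4 − (2)·R2: [0, 0, 0, 0, 0, 0]
3 nonzero rows, so rank(C) = 3.
C has 6 columns; by rank–nullity, nullity = 6 − 3 = 3.

3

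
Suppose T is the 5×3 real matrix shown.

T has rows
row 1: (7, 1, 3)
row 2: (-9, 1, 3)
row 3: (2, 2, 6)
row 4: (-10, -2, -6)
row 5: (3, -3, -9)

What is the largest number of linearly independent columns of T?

2

Row reduce to echelon form.
R2 ← R2 + (9/7)·R1: [0, 16/7, 48/7]
R3 ← R3 − (2/7)·R1: [0, 12/7, 36/7]
R4 ← R4 + (10/7)·R1: [0, -4/7, -12/7]
R5 ← R5 − (3/7)·R1: [0, -24/7, -72/7]
R3 ← R3 − (3/4)·R2: [0, 0, 0]
R4 ← R4 + (1/4)·R2: [0, 0, 0]
R5 ← R5 + (3/2)·R2: [0, 0, 0]
Echelon form has 2 nonzero rows, so rank(T) = 2.
The rank gives the maximum number of linearly independent columns: 2.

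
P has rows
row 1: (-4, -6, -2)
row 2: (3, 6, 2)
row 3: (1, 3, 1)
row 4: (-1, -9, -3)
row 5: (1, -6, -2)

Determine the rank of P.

Row reduce to echelon form.
R2 ← R2 + (3/4)·R1: [0, 3/2, 1/2]
R3 ← R3 + (1/4)·R1: [0, 3/2, 1/2]
R4 ← R4 − (1/4)·R1: [0, -15/2, -5/2]
R5 ← R5 + (1/4)·R1: [0, -15/2, -5/2]
R3 ← R3 − R2: [0, 0, 0]
R4 ← R4 + (5)·R2: [0, 0, 0]
R5 ← R5 + (5)·R2: [0, 0, 0]
Echelon form has 2 nonzero rows, so rank(P) = 2.

2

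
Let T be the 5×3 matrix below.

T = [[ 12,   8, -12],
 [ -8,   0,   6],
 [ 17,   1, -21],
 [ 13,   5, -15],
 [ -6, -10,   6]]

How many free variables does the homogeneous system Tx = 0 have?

0

Row reduce to echelon form.
R2 ← R2 + (2/3)·R1: [0, 16/3, -2]
R3 ← R3 − (17/12)·R1: [0, -31/3, -4]
R4 ← R4 − (13/12)·R1: [0, -11/3, -2]
R5 ← R5 + (1/2)·R1: [0, -6, 0]
R3 ← R3 + (31/16)·R2: [0, 0, -63/8]
R4 ← R4 + (11/16)·R2: [0, 0, -27/8]
R5 ← R5 + (9/8)·R2: [0, 0, -9/4]
R4 ← R4 − (3/7)·R3: [0, 0, 0]
R5 ← R5 − (2/7)·R3: [0, 0, 0]
3 nonzero rows, so rank(T) = 3.
T has 3 columns; by rank–nullity, nullity = 3 − 3 = 0.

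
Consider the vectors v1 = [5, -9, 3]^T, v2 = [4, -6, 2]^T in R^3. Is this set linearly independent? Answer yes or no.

Form the matrix with these vectors as rows and row reduce.
R2 ← R2 − (4/5)·R1: [0, 6/5, -2/5]
2 nonzero rows, so the 2 vectors span a space of dimension 2.
Since 2 = 2, the vectors are linearly independent.

yes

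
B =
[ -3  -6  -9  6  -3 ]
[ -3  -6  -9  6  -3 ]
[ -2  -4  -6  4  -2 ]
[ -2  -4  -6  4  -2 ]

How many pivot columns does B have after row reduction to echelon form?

Row reduce to echelon form.
R2 ← R2 − R1: [0, 0, 0, 0, 0]
R3 ← R3 − (2/3)·R1: [0, 0, 0, 0, 0]
R4 ← R4 − (2/3)·R1: [0, 0, 0, 0, 0]
Echelon form has 1 nonzero row, so rank(B) = 1.
Each nonzero row contributes one pivot column: 1 pivot columns.

1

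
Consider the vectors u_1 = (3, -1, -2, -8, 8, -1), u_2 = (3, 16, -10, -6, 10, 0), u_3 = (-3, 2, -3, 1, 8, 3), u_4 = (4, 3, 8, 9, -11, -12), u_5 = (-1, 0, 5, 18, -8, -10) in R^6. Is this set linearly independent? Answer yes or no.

Form the matrix with these vectors as rows and row reduce.
R2 ← R2 − R1: [0, 17, -8, 2, 2, 1]
R3 ← R3 + R1: [0, 1, -5, -7, 16, 2]
R4 ← R4 − (4/3)·R1: [0, 13/3, 32/3, 59/3, -65/3, -32/3]
R5 ← R5 + (1/3)·R1: [0, -1/3, 13/3, 46/3, -16/3, -31/3]
R3 ← R3 − (1/17)·R2: [0, 0, -77/17, -121/17, 270/17, 33/17]
R4 ← R4 − (13/51)·R2: [0, 0, 216/17, 977/51, -377/17, -557/51]
R5 ← R5 + (1/51)·R2: [0, 0, 71/17, 784/51, -90/17, -526/51]
R4 ← R4 + (216/77)·R3: [0, 0, 0, -17/21, 1723/77, -115/21]
R5 ← R5 + (71/77)·R3: [0, 0, 0, 185/21, 720/77, -179/21]
R5 ← R5 + (185/17)·R4: [0, 0, 0, 0, 47285/187, -1158/17]
5 nonzero rows, so the 5 vectors span a space of dimension 5.
Since 5 = 5, the vectors are linearly independent.

yes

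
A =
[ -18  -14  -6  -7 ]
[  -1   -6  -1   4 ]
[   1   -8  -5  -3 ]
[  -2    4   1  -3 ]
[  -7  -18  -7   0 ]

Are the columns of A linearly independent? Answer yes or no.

Row reduce A to echelon form.
R2 ← R2 − (1/18)·R1: [0, -47/9, -2/3, 79/18]
R3 ← R3 + (1/18)·R1: [0, -79/9, -16/3, -61/18]
R4 ← R4 − (1/9)·R1: [0, 50/9, 5/3, -20/9]
R5 ← R5 − (7/18)·R1: [0, -113/9, -14/3, 49/18]
R3 ← R3 − (79/47)·R2: [0, 0, -198/47, -506/47]
R4 ← R4 + (50/47)·R2: [0, 0, 45/47, 115/47]
R5 ← R5 − (113/47)·R2: [0, 0, -144/47, -368/47]
R4 ← R4 + (5/22)·R3: [0, 0, 0, 0]
R5 ← R5 − (8/11)·R3: [0, 0, 0, 0]
3 pivots among 4 columns.
Only 3 < 4 pivot columns, so the columns are linearly dependent.

no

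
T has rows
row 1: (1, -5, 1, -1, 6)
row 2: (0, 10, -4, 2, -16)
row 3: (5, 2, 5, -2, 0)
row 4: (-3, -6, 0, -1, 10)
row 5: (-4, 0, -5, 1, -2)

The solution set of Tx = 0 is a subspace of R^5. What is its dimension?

1

Row reduce to echelon form.
R3 ← R3 − (5)·R1: [0, 27, 0, 3, -30]
R4 ← R4 + (3)·R1: [0, -21, 3, -4, 28]
R5 ← R5 + (4)·R1: [0, -20, -1, -3, 22]
R3 ← R3 − (27/10)·R2: [0, 0, 54/5, -12/5, 66/5]
R4 ← R4 + (21/10)·R2: [0, 0, -27/5, 1/5, -28/5]
R5 ← R5 + (2)·R2: [0, 0, -9, 1, -10]
R4 ← R4 + (1/2)·R3: [0, 0, 0, -1, 1]
R5 ← R5 + (5/6)·R3: [0, 0, 0, -1, 1]
R5 ← R5 − R4: [0, 0, 0, 0, 0]
4 nonzero rows, so rank(T) = 4.
T has 5 columns; by rank–nullity, nullity = 5 − 4 = 1.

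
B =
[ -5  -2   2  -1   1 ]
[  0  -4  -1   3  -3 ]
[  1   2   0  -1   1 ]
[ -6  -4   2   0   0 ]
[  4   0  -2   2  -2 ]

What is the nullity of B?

3

Row reduce to echelon form.
R3 ← R3 + (1/5)·R1: [0, 8/5, 2/5, -6/5, 6/5]
R4 ← R4 − (6/5)·R1: [0, -8/5, -2/5, 6/5, -6/5]
R5 ← R5 + (4/5)·R1: [0, -8/5, -2/5, 6/5, -6/5]
R3 ← R3 + (2/5)·R2: [0, 0, 0, 0, 0]
R4 ← R4 − (2/5)·R2: [0, 0, 0, 0, 0]
R5 ← R5 − (2/5)·R2: [0, 0, 0, 0, 0]
2 nonzero rows, so rank(B) = 2.
B has 5 columns; by rank–nullity, nullity = 5 − 2 = 3.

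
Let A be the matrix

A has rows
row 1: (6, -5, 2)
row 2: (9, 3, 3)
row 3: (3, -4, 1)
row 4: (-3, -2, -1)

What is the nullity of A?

Row reduce to echelon form.
R2 ← R2 − (3/2)·R1: [0, 21/2, 0]
R3 ← R3 − (1/2)·R1: [0, -3/2, 0]
R4 ← R4 + (1/2)·R1: [0, -9/2, 0]
R3 ← R3 + (1/7)·R2: [0, 0, 0]
R4 ← R4 + (3/7)·R2: [0, 0, 0]
2 nonzero rows, so rank(A) = 2.
A has 3 columns; by rank–nullity, nullity = 3 − 2 = 1.

1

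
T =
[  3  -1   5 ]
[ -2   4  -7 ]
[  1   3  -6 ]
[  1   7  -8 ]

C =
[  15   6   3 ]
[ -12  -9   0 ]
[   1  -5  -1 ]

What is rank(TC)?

3

First compute TC:
[[ 62,   2,   4],
 [-85, -13,   1],
 [-27,   9,   9],
 [-77, -17,  11]]
Now row reduce the product.
R2 ← R2 + (85/62)·R1: [0, -318/31, 201/31]
R3 ← R3 + (27/62)·R1: [0, 306/31, 333/31]
R4 ← R4 + (77/62)·R1: [0, -450/31, 495/31]
R3 ← R3 + (51/53)·R2: [0, 0, 900/53]
R4 ← R4 − (75/53)·R2: [0, 0, 360/53]
R4 ← R4 − (2/5)·R3: [0, 0, 0]
3 nonzero rows, so rank(TC) = 3.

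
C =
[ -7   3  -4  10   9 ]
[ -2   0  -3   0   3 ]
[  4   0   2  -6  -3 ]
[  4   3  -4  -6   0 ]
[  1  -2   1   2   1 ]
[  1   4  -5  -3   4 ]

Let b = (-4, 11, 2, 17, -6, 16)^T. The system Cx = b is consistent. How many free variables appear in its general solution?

0

Row reduce the augmented matrix [C | b].
R2 ← R2 − (2/7)·R1: [0, -6/7, -13/7, -20/7, 3/7, 85/7]
R3 ← R3 + (4/7)·R1: [0, 12/7, -2/7, -2/7, 15/7, -2/7]
R4 ← R4 + (4/7)·R1: [0, 33/7, -44/7, -2/7, 36/7, 103/7]
R5 ← R5 + (1/7)·R1: [0, -11/7, 3/7, 24/7, 16/7, -46/7]
R6 ← R6 + (1/7)·R1: [0, 31/7, -39/7, -11/7, 37/7, 108/7]
R3 ← R3 + (2)·R2: [0, 0, -4, -6, 3, 24]
R4 ← R4 + (11/2)·R2: [0, 0, -33/2, -16, 15/2, 163/2]
R5 ← R5 − (11/6)·R2: [0, 0, 23/6, 26/3, 3/2, -173/6]
R6 ← R6 + (31/6)·R2: [0, 0, -91/6, -49/3, 15/2, 469/6]
R4 ← R4 − (33/8)·R3: [0, 0, 0, 35/4, -39/8, -35/2]
R5 ← R5 + (23/24)·R3: [0, 0, 0, 35/12, 35/8, -35/6]
R6 ← R6 − (91/24)·R3: [0, 0, 0, 77/12, -31/8, -77/6]
R5 ← R5 − (1/3)·R4: [0, 0, 0, 0, 6, 0]
R6 ← R6 − (11/15)·R4: [0, 0, 0, 0, -3/10, 0]
R6 ← R6 + (1/20)·R5: [0, 0, 0, 0, 0, 0]
The echelon form has 5 nonzero rows, and every pivot lies in the first 5 columns, so rank(C) = rank([C|b]) = 5.
The system is consistent.
Free variables = (unknowns) − (rank) = 5 − 5 = 0.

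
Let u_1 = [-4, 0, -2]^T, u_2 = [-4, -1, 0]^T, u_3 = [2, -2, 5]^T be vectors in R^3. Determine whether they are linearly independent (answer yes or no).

Form the matrix with these vectors as rows and row reduce.
R2 ← R2 − R1: [0, -1, 2]
R3 ← R3 + (1/2)·R1: [0, -2, 4]
R3 ← R3 − (2)·R2: [0, 0, 0]
2 nonzero rows, so the 3 vectors span a space of dimension 2.
Since 2 < 3, the vectors are linearly dependent.

no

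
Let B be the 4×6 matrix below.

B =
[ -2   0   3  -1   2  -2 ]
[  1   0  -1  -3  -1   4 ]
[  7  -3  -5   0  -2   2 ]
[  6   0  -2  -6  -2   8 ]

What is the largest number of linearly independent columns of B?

4

Row reduce to echelon form.
R2 ← R2 + (1/2)·R1: [0, 0, 1/2, -7/2, 0, 3]
R3 ← R3 + (7/2)·R1: [0, -3, 11/2, -7/2, 5, -5]
R4 ← R4 + (3)·R1: [0, 0, 7, -9, 4, 2]
Swap R2 ↔ R3
R4 ← R4 − (14)·R3: [0, 0, 0, 40, 4, -40]
Echelon form has 4 nonzero rows, so rank(B) = 4.
The rank gives the maximum number of linearly independent columns: 4.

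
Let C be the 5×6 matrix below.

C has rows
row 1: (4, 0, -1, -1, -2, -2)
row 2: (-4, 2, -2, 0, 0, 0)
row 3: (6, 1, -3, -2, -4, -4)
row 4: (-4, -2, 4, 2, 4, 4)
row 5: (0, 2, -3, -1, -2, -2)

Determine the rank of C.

2

Row reduce to echelon form.
R2 ← R2 + R1: [0, 2, -3, -1, -2, -2]
R3 ← R3 − (3/2)·R1: [0, 1, -3/2, -1/2, -1, -1]
R4 ← R4 + R1: [0, -2, 3, 1, 2, 2]
R3 ← R3 − (1/2)·R2: [0, 0, 0, 0, 0, 0]
R4 ← R4 + R2: [0, 0, 0, 0, 0, 0]
R5 ← R5 − R2: [0, 0, 0, 0, 0, 0]
Echelon form has 2 nonzero rows, so rank(C) = 2.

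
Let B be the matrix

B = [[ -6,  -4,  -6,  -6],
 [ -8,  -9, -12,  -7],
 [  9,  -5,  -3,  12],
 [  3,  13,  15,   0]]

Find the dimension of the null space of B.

Row reduce to echelon form.
R2 ← R2 − (4/3)·R1: [0, -11/3, -4, 1]
R3 ← R3 + (3/2)·R1: [0, -11, -12, 3]
R4 ← R4 + (1/2)·R1: [0, 11, 12, -3]
R3 ← R3 − (3)·R2: [0, 0, 0, 0]
R4 ← R4 + (3)·R2: [0, 0, 0, 0]
2 nonzero rows, so rank(B) = 2.
B has 4 columns; by rank–nullity, nullity = 4 − 2 = 2.

2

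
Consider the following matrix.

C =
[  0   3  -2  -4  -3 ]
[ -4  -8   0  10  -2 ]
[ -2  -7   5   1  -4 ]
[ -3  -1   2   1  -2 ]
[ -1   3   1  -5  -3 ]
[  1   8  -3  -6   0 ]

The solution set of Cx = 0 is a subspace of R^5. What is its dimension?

Row reduce to echelon form.
Swap R1 ↔ R2
R3 ← R3 − (1/2)·R1: [0, -3, 5, -4, -3]
R4 ← R4 − (3/4)·R1: [0, 5, 2, -13/2, -1/2]
R5 ← R5 − (1/4)·R1: [0, 5, 1, -15/2, -5/2]
R6 ← R6 + (1/4)·R1: [0, 6, -3, -7/2, -1/2]
R3 ← R3 + R2: [0, 0, 3, -8, -6]
R4 ← R4 − (5/3)·R2: [0, 0, 16/3, 1/6, 9/2]
R5 ← R5 − (5/3)·R2: [0, 0, 13/3, -5/6, 5/2]
R6 ← R6 − (2)·R2: [0, 0, 1, 9/2, 11/2]
R4 ← R4 − (16/9)·R3: [0, 0, 0, 259/18, 91/6]
R5 ← R5 − (13/9)·R3: [0, 0, 0, 193/18, 67/6]
R6 ← R6 − (1/3)·R3: [0, 0, 0, 43/6, 15/2]
R5 ← R5 − (193/259)·R4: [0, 0, 0, 0, -5/37]
R6 ← R6 − (129/259)·R4: [0, 0, 0, 0, -2/37]
R6 ← R6 − (2/5)·R5: [0, 0, 0, 0, 0]
5 nonzero rows, so rank(C) = 5.
C has 5 columns; by rank–nullity, nullity = 5 − 5 = 0.

0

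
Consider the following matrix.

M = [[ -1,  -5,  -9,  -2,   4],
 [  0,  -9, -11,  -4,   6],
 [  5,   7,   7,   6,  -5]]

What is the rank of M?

3

Row reduce to echelon form.
R3 ← R3 + (5)·R1: [0, -18, -38, -4, 15]
R3 ← R3 − (2)·R2: [0, 0, -16, 4, 3]
Echelon form has 3 nonzero rows, so rank(M) = 3.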